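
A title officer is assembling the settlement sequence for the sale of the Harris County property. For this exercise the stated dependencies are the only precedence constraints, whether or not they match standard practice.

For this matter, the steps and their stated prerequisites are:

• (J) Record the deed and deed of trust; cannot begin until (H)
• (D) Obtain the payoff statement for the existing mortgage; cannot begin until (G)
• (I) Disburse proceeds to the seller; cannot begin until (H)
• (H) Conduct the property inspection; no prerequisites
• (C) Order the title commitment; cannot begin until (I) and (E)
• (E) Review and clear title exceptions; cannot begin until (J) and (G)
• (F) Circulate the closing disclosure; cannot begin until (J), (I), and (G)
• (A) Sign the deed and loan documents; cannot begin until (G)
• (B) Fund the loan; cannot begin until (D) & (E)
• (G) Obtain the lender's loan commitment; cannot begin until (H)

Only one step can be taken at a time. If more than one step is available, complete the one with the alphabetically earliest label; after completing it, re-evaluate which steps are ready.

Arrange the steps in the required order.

(H) is the only step with nothing outstanding, so it goes first.
Ready: (G), (I) and (J). (G) has the earlier label → (G).
Ready: (A), (D), (I) and (J). (A) has the earlier label → (A).
Now (D), (I) and (J) have their prerequisites met. (D) has the earlier label, so (D) next.
(I) and (J) are both available; (I) has the earlier label → (I).
(J) needed (H), now all done → (J).
(E) and (F) are both available; (E) has the earlier label → (E).
(B) and (C) now also ready, so the ready set is {(B), (C), (F)}; (B) has the earlier label → (B).
(C) and (F) are both available; (C) has the earlier label → (C).
(F) is the only step now ready → (F).

(H) → (G) → (A) → (D) → (I) → (J) → (E) → (B) → (C) → (F)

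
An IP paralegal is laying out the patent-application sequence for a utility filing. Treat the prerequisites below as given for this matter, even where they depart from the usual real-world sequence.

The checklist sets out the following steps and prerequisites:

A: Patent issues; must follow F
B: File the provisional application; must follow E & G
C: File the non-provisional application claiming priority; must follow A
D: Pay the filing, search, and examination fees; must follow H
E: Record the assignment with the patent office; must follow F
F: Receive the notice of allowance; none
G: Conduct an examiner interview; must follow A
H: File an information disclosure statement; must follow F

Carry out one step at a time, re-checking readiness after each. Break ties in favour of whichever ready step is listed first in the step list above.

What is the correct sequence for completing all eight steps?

Only F has no prerequisites, so it is first.
Now A, E and H have their prerequisites met. A is listed earlier, so A next.
C and G now also ready, so the ready set is {C, E, G, H}; C is listed earlier → C.
Ready: E, G and H. E is listed earlier → E.
Now G and H have their prerequisites met. G is listed earlier, so G next.
Ready: B and H. B is listed earlier → B.
Next only H has its prerequisites met → H.
D needed H, now all done → D.

F A C E G B H D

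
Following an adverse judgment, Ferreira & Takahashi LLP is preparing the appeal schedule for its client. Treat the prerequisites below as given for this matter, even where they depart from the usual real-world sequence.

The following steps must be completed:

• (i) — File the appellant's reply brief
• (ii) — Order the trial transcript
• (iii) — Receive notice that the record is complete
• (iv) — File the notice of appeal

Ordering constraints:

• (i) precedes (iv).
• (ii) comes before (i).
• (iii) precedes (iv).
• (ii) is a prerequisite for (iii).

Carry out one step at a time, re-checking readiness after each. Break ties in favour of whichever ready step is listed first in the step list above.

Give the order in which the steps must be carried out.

(ii) has no prerequisites → (ii) first.
Ready: (i) and (iii). (i) is listed earlier → (i).
(iii) needed (ii), now all done → (iii).
(iv) is the only step now ready → (iv).

(ii) → (i) → (iii) → (iv)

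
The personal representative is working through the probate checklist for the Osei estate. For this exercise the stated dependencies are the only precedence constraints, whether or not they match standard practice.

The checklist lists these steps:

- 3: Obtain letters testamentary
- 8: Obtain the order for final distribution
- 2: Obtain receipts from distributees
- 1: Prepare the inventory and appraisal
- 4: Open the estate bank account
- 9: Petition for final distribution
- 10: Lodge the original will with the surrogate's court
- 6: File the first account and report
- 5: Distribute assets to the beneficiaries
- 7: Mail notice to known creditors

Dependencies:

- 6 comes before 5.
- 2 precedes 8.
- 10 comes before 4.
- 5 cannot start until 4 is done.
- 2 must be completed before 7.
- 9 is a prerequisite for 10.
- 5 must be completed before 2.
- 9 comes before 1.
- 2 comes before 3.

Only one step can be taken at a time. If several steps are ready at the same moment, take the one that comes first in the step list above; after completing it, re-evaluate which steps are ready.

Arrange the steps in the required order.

9 1 10 4 6 5 2 3 8 7

Nothing is required for 9 and 6. 9 is listed earlier → 9 first.
Now 1, 10 and 6 have their prerequisites met. 1 is listed earlier, so 1 next.
Now 10 and 6 have their prerequisites met. 10 is listed earlier, so 10 next.
Now 4 and 6 have their prerequisites met. 4 is listed earlier, so 4 next.
6 is the only step now ready → 6.
Next only 5 has its prerequisites met → 5.
Next only 2 has its prerequisites met → 2.
Ready: 3, 8 and 7. 3 is listed earlier → 3.
8 and 7 are both available; 8 is listed earlier → 8.
7 needed 2, now all done → 7.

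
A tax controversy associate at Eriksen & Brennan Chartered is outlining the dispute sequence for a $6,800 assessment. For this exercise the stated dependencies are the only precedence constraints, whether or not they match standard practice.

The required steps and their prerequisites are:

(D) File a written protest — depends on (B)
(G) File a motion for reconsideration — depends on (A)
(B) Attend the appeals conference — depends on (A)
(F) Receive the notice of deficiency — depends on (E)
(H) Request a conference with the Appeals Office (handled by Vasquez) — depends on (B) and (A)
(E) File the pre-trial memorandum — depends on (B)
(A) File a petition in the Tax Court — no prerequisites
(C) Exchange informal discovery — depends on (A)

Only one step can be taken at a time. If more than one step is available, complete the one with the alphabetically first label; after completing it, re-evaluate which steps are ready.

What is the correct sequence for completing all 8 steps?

(A), (B), (C), (D), (E), (F), (G), (H)

(A) has no prerequisites → (A) first.
Now (B), (C) and (G) have their prerequisites met. (B) has the earlier label, so (B) next.
Now (C), (D), (E), (G) and (H) have their prerequisites met. (C) has the earlier label, so (C) next.
(D), (E), (G) and (H) are all available; (D) has the earlier label → (D).
Ready: (E), (G) and (H). (E) has the earlier label → (E).
Now (F), (G) and (H) have their prerequisites met. (F) has the earlier label, so (F) next.
Ready: (G) and (H). (G) has the earlier label → (G).
(H) needed (A) and (B), now all done → (H).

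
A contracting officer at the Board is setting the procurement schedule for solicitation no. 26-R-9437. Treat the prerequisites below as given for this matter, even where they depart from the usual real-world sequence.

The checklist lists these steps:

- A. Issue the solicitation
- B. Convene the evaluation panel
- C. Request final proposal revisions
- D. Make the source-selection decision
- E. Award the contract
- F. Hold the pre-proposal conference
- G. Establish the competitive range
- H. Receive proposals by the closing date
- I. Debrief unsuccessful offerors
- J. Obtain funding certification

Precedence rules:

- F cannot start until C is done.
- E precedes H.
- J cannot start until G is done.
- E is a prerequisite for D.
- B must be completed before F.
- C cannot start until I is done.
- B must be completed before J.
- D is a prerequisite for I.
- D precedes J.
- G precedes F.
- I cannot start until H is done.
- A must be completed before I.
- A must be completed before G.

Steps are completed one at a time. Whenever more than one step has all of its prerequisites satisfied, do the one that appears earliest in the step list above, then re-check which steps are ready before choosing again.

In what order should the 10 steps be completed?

Nothing is required for A, B and E. A is listed earlier → A first.
B, E and G are all available; B is listed earlier → B.
E and G are both available; E is listed earlier → E.
D and H now also ready, so the ready set is {D, G, H}; D is listed earlier → D.
Now G and H have their prerequisites met. G is listed earlier, so G next.
Ready: H and J. H is listed earlier → H.
I now also ready, so the ready set is {I, J}; I is listed earlier → I.
C now also ready, so the ready set is {C, J}; C is listed earlier → C.
Now F and J have their prerequisites met. F is listed earlier, so F next.
That leaves J as the only ready step → J.

A B E D G H I C F J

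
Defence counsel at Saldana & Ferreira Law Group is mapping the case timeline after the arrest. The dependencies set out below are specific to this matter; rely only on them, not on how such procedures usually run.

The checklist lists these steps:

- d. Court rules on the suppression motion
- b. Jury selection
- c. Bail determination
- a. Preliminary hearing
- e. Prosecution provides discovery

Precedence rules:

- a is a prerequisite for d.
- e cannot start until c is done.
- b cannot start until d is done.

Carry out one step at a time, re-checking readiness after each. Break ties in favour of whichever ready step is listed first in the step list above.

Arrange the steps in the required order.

c, a, d, b, e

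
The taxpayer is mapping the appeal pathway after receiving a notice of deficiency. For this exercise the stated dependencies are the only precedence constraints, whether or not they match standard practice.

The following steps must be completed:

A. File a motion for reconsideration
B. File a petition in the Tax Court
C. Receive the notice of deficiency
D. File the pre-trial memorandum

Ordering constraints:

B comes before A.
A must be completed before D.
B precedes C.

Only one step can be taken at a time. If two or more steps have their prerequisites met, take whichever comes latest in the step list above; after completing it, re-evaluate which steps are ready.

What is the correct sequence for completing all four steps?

B C A D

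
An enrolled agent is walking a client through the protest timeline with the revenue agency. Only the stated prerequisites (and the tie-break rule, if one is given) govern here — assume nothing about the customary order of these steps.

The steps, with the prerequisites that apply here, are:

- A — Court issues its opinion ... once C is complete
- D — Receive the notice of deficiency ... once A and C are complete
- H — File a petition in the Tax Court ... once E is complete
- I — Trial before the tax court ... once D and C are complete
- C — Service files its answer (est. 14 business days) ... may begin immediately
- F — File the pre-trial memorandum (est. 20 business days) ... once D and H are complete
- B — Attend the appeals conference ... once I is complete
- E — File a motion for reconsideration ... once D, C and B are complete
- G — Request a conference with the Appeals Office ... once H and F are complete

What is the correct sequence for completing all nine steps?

C has no prerequisites → C first.
A is the only step now ready → A.
D is the only step now ready → D.
I needed D and C, now all done → I.
B needed I, now all done → B.
That leaves E as the only ready step → E.
H needed E, now all done → H.
F is the only step now ready → F.
G needed H and F, now all done → G.

C, A, D, I, B, E, H, F, G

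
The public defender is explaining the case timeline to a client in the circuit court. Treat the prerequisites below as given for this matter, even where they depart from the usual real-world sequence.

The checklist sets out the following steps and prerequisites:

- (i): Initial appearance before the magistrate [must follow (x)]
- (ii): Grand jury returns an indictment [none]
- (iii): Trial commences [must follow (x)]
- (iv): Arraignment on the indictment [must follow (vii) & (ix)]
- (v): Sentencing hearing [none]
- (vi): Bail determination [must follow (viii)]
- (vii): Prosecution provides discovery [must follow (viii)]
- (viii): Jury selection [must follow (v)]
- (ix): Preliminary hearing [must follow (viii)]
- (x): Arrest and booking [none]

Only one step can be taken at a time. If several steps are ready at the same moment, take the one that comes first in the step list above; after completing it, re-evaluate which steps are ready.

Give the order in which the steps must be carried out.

(ii), (v), (viii), (vi), (vii), (ix), (iv), (x), (i), (iii)

(ii), (v) and (x) have no prerequisites; (ii) is listed earlier, so (ii) is first.
Now (v) and (x) have their prerequisites met. (v) is listed earlier, so (v) next.
(viii) now also ready, so the ready set is {(viii), (x)}; (viii) is listed earlier → (viii).
(vi), (vii) and (ix) now also ready, so the ready set is {(vi), (vii), (ix), (x)}; (vi) is listed earlier → (vi).
Ready: (vii), (ix) and (x). (vii) is listed earlier → (vii).
(ix) and (x) are both available; (ix) is listed earlier → (ix).
(iv) now also ready, so the ready set is {(iv), (x)}; (iv) is listed earlier → (iv).
That leaves (x) as the only ready step → (x).
(i) and (iii) are both available; (i) is listed earlier → (i).
(iii) is the only step now ready → (iii).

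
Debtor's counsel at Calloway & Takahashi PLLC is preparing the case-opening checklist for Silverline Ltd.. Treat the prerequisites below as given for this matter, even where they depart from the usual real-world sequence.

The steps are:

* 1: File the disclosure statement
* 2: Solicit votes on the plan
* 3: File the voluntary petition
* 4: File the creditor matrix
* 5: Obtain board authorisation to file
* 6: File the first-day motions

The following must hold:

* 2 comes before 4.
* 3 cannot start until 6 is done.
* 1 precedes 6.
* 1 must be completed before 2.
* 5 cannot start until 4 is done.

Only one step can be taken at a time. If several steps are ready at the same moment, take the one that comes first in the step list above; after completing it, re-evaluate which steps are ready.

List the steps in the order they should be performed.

1, 2, 4, 5, 6, 3

1 has no prerequisites → 1 first.
2 and 6 are both available; 2 is listed earlier → 2.
4 now also ready, so the ready set is {4, 6}; 4 is listed earlier → 4.
Now 5 and 6 have their prerequisites met. 5 is listed earlier, so 5 next.
Next only 6 has its prerequisites met → 6.
3 needed 6, now all done → 3.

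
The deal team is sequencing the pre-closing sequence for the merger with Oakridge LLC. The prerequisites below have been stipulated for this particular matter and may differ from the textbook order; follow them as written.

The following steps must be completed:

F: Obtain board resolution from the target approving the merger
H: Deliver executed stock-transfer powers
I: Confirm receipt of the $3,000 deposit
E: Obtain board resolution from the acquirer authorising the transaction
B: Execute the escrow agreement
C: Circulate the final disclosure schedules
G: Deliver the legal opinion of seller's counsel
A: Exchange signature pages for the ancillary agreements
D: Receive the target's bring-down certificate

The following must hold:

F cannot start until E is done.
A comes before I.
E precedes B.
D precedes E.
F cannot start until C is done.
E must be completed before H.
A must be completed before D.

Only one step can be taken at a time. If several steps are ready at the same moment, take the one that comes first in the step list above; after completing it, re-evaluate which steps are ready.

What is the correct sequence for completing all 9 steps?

C → G → A → I → D → E → F → H → B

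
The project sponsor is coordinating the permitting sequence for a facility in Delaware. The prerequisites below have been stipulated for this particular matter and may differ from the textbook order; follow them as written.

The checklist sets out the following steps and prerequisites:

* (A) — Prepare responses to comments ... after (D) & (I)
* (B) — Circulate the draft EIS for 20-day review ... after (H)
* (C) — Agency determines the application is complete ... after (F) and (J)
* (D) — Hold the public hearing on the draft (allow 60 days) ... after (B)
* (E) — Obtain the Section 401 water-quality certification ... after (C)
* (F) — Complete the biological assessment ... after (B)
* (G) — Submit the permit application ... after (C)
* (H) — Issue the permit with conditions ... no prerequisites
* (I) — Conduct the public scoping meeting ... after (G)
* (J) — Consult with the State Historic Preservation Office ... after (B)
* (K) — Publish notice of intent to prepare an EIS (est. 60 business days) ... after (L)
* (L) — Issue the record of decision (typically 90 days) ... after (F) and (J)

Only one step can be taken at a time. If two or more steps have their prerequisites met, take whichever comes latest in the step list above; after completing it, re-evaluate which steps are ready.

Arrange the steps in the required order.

(H), (B), (J), (F), (L), (K), (D), (C), (G), (I), (E), (A)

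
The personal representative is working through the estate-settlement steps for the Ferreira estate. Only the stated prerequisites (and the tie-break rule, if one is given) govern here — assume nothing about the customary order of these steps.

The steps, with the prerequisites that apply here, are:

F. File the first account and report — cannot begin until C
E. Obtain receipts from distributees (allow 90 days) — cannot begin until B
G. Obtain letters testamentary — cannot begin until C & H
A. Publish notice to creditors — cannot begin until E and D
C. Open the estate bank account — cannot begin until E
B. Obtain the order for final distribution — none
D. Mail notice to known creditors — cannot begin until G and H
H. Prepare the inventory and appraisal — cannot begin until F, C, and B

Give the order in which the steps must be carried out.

B is the only step with nothing outstanding, so it goes first.
E is the only step now ready → E.
C is the only step now ready → C.
F is the only step now ready → F.
H is the only step now ready → H.
That leaves G as the only ready step → G.
D needed G and H, now all done → D.
A needed E and D, now all done → A.

B → E → C → F → H → G → D → A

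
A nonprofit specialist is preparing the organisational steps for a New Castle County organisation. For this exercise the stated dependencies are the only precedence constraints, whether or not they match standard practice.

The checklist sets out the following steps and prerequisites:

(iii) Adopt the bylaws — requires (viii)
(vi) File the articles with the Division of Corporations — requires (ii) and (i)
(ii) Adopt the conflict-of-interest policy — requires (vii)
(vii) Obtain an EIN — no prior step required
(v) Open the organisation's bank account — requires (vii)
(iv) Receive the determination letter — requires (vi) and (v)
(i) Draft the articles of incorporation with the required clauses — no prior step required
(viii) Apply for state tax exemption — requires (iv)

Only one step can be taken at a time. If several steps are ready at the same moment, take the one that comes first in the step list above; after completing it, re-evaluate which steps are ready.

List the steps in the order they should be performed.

Nothing is required for (vii) and (i). (vii) is listed earlier → (vii) first.
(ii), (v) and (i) are all available; (ii) is listed earlier → (ii).
Ready: (v) and (i). (v) is listed earlier → (v).
(i) is the only step now ready → (i).
(vi) is the only step now ready → (vi).
(iv) is the only step now ready → (iv).
Next only (viii) has its prerequisites met → (viii).
That leaves (iii) as the only ready step → (iii).

(vii), (ii), (v), (i), (vi), (iv), (viii), (iii)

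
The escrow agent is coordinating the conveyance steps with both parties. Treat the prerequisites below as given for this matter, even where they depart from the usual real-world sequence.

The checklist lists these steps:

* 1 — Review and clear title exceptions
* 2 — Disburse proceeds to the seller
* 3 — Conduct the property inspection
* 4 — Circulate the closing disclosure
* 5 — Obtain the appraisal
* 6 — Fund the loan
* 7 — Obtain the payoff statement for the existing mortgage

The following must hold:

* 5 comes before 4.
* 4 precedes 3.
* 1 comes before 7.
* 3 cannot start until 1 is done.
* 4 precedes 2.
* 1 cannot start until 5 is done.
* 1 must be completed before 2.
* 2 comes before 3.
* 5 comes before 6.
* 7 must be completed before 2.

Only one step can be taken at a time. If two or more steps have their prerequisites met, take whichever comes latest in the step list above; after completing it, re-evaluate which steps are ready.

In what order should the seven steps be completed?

5 has no prerequisites → 5 first.
Now 6, 4 and 1 have their prerequisites met. 6 is listed later, so 6 next.
Ready: 4 and 1. 4 is listed later → 4.
Next only 1 has its prerequisites met → 1.
7 needed 1, now all done → 7.
2 needed 7, 4 and 1, now all done → 2.
3 is the only step now ready → 3.

5, 6, 4, 1, 7, 2, 3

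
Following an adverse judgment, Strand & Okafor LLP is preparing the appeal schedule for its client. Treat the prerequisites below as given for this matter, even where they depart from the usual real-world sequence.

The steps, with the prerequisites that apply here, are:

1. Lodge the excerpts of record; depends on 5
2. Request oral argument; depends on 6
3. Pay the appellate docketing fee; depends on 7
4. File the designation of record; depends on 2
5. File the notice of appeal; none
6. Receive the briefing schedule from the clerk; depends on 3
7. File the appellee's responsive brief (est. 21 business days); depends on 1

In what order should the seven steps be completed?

5, 1, 7, 3, 6, 2, 4

5 is the only step with nothing outstanding, so it goes first.
1 needed 5, now all done → 1.
7 is the only step now ready → 7.
Next only 3 has its prerequisites met → 3.
Next only 6 has its prerequisites met → 6.
That leaves 2 as the only ready step → 2.
Next only 4 has its prerequisites met → 4.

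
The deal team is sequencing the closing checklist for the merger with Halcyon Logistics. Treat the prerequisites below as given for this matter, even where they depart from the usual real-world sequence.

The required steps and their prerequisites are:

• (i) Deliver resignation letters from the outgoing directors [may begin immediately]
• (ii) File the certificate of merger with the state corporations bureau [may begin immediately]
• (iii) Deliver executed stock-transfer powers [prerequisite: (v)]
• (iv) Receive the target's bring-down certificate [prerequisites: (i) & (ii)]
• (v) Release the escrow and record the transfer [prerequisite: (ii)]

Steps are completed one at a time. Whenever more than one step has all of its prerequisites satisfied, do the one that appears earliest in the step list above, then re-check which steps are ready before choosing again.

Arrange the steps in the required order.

(i) (ii) (iv) (v) (iii)

(i) and (ii) have no prerequisites; (i) is listed earlier, so (i) is first.
Next only (ii) has its prerequisites met → (ii).
Now (iv) and (v) have their prerequisites met. (iv) is listed earlier, so (iv) next.
(v) needed (ii), now all done → (v).
(iii) needed (v), now all done → (iii).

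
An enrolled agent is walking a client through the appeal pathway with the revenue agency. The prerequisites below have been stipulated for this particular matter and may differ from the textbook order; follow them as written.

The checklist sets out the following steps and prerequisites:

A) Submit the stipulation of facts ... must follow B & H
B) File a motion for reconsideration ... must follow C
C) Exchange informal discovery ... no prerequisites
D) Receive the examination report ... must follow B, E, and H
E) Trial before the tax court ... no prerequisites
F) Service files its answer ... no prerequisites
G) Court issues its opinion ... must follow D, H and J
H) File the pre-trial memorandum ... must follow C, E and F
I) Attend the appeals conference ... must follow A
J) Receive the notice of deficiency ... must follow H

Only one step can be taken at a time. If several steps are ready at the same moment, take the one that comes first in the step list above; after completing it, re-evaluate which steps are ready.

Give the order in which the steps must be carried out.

C, B, E, F, H, A, D, I, J, G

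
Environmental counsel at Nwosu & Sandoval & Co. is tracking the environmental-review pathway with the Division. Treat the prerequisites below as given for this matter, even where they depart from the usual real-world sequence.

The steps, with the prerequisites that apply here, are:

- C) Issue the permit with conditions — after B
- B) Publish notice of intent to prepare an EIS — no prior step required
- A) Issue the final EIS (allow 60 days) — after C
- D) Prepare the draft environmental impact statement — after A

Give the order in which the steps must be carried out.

B is the only step with nothing outstanding, so it goes first.
Next only C has its prerequisites met → C.
Next only A has its prerequisites met → A.
Next only D has its prerequisites met → D.

B, C, A, D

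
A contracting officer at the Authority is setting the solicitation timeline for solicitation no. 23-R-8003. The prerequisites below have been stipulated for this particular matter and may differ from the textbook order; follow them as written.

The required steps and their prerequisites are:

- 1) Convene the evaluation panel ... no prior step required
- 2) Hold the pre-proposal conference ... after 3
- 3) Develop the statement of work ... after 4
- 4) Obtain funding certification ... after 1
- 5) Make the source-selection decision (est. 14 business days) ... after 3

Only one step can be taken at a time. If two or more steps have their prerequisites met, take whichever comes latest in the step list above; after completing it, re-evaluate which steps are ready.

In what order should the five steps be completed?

1, 4, 3, 5, 2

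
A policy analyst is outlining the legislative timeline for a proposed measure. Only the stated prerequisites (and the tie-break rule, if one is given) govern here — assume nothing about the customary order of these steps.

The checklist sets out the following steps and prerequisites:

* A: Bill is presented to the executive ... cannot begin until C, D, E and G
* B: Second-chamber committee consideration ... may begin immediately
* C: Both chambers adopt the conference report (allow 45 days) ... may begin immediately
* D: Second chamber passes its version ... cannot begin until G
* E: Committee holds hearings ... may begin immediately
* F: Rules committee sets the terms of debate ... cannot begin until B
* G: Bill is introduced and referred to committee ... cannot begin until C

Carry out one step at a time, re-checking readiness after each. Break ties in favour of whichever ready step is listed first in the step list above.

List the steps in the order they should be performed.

B, C and E have no prerequisites; B is listed earlier, so B is first.
Ready: C, E and F. C is listed earlier → C.
G now also ready, so the ready set is {E, F, G}; E is listed earlier → E.
F and G are both available; F is listed earlier → F.
G needed C, now all done → G.
D needed G, now all done → D.
A needed C, D, E and G, now all done → A.

B C E F G D A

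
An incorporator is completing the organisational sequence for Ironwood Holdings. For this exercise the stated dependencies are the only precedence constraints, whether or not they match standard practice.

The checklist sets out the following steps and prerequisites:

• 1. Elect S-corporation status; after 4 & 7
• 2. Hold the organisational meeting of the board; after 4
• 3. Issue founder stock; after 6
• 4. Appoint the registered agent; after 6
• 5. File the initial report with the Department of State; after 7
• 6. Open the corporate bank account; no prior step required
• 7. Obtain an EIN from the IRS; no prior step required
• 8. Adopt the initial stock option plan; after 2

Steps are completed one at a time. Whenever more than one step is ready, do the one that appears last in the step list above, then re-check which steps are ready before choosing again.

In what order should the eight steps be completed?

7, 6, 5, 4, 3, 2, 8, 1

Nothing is required for 7 and 6. 7 is listed later → 7 first.
Ready: 6 and 5. 6 is listed later → 6.
4 and 3 now also ready, so the ready set is {5, 4, 3}; 5 is listed later → 5.
Ready: 4 and 3. 4 is listed later → 4.
2 and 1 now also ready, so the ready set is {3, 2, 1}; 3 is listed later → 3.
2 and 1 are both available; 2 is listed later → 2.
Now 8 and 1 have their prerequisites met. 8 is listed later, so 8 next.
1 needed 7 and 4, now all done → 1.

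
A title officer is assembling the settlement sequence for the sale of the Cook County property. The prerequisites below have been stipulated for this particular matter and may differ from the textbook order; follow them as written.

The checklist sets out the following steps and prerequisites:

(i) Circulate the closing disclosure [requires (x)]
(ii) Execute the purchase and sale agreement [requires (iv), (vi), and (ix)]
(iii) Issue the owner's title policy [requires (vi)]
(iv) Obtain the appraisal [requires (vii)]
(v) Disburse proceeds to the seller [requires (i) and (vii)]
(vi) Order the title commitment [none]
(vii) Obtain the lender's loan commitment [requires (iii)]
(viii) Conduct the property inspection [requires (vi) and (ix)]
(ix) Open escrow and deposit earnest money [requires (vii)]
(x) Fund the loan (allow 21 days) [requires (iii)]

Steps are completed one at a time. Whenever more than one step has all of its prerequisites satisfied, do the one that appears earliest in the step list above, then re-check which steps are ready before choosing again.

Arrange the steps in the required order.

(vi), (iii), (vii), (iv), (ix), (ii), (viii), (x), (i), (v)

(vi) has no prerequisites → (vi) first.
Next only (iii) has its prerequisites met → (iii).
Ready: (vii) and (x). (vii) is listed earlier → (vii).
Ready: (iv), (ix) and (x). (iv) is listed earlier → (iv).
Now (ix) and (x) have their prerequisites met. (ix) is listed earlier, so (ix) next.
Now (ii), (viii) and (x) have their prerequisites met. (ii) is listed earlier, so (ii) next.
(viii) and (x) are both available; (viii) is listed earlier → (viii).
(x) needed (iii), now all done → (x).
Next only (i) has its prerequisites met → (i).
(v) is the only step now ready → (v).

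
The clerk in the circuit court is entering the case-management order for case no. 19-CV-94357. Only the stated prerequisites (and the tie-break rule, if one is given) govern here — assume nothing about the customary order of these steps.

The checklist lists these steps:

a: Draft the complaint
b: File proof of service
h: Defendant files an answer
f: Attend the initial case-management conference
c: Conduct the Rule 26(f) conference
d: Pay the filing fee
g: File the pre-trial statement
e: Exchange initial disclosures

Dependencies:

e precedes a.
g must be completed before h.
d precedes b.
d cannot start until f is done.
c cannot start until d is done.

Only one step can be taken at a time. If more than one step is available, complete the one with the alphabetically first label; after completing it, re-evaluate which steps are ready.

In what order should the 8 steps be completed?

Nothing is required for e, f and g. e has the earlier label → e first.
a now also ready, so the ready set is {a, f, g}; a has the earlier label → a.
f and g are both available; f has the earlier label → f.
d now also ready, so the ready set is {d, g}; d has the earlier label → d.
b and c now also ready, so the ready set is {b, c, g}; b has the earlier label → b.
c and g are both available; c has the earlier label → c.
That leaves g as the only ready step → g.
Next only h has its prerequisites met → h.

e → a → f → d → b → c → g → h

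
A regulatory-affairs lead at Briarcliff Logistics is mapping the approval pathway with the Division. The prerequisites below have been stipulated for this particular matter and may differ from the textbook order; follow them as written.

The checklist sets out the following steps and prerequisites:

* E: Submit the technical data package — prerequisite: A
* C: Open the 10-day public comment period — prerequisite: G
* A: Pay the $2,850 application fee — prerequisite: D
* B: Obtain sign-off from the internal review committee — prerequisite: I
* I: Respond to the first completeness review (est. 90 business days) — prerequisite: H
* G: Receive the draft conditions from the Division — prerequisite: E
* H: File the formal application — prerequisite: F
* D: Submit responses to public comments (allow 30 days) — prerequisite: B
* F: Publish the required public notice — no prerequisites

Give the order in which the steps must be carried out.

F H I B D A E G C

F has no prerequisites → F first.
That leaves H as the only ready step → H.
I is the only step now ready → I.
B is the only step now ready → B.
D needed B, now all done → D.
A needed D, now all done → A.
That leaves E as the only ready step → E.
That leaves G as the only ready step → G.
C needed G, now all done → C.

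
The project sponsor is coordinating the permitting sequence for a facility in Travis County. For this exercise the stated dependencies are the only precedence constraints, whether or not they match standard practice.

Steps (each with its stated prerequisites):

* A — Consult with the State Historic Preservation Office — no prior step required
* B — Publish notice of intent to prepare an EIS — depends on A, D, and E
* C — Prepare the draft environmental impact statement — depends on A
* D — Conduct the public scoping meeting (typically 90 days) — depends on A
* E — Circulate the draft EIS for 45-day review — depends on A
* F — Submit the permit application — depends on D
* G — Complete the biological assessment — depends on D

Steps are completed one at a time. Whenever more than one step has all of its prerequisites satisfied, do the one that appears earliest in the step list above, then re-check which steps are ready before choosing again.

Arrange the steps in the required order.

A C D E B F G

A is the only step with nothing outstanding, so it goes first.
Ready: C, D and E. C is listed earlier → C.
D and E are both available; D is listed earlier → D.
F and G now also ready, so the ready set is {E, F, G}; E is listed earlier → E.
B now also ready, so the ready set is {B, F, G}; B is listed earlier → B.
F and G are both available; F is listed earlier → F.
G is the only step now ready → G.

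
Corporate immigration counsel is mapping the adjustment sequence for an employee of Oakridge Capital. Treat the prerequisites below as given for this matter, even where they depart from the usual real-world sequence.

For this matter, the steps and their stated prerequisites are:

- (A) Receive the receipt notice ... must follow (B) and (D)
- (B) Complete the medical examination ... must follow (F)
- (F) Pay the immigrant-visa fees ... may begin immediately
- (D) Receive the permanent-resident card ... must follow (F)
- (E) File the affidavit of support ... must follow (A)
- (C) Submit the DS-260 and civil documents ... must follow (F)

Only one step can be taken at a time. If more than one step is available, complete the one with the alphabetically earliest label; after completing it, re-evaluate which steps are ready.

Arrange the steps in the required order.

(F), (B), (C), (D), (A), (E)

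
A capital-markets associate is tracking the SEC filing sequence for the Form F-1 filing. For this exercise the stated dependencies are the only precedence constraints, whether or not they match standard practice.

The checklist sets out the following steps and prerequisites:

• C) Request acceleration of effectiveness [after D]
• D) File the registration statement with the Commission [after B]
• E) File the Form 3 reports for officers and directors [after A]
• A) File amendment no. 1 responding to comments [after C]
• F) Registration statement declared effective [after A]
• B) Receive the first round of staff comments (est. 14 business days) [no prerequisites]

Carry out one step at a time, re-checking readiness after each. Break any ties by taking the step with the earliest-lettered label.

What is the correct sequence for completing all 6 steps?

B is the only step with nothing outstanding, so it goes first.
Next only D has its prerequisites met → D.
C needed D, now all done → C.
A is the only step now ready → A.
Ready: E and F. E has the earlier label → E.
F is the only step now ready → F.

B, D, C, A, E, F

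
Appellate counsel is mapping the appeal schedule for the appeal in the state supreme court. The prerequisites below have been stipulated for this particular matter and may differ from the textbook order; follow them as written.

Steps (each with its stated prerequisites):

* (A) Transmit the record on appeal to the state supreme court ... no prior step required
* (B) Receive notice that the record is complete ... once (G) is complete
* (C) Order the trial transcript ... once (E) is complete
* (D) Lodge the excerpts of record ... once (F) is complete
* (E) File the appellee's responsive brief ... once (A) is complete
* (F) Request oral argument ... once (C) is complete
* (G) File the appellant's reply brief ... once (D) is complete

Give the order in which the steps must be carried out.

(A) → (E) → (C) → (F) → (D) → (G) → (B)

(A) is the only step with nothing outstanding, so it goes first.
That leaves (E) as the only ready step → (E).
(C) needed (E), now all done → (C).
(F) is the only step now ready → (F).
(D) needed (F), now all done → (D).
(G) needed (D), now all done → (G).
(B) needed (G), now all done → (B).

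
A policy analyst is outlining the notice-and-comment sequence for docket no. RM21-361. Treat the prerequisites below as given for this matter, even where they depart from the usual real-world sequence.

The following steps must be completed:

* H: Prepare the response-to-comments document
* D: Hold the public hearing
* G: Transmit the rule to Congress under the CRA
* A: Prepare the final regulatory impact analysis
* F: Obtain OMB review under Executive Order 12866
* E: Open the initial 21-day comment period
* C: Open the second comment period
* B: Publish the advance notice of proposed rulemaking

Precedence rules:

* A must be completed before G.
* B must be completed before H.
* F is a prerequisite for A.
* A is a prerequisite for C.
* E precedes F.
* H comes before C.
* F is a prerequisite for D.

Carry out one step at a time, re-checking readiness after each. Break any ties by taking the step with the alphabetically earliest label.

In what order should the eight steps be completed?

B, E, F, A, D, G, H, C

B and E have no prerequisites; B has the earlier label, so B is first.
E and H are both available; E has the earlier label → E.
F and H are both available; F has the earlier label → F.
A, D and H are all available; A has the earlier label → A.
G now also ready, so the ready set is {D, G, H}; D has the earlier label → D.
Ready: G and H. G has the earlier label → G.
H needed B, now all done → H.
C is the only step now ready → C.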